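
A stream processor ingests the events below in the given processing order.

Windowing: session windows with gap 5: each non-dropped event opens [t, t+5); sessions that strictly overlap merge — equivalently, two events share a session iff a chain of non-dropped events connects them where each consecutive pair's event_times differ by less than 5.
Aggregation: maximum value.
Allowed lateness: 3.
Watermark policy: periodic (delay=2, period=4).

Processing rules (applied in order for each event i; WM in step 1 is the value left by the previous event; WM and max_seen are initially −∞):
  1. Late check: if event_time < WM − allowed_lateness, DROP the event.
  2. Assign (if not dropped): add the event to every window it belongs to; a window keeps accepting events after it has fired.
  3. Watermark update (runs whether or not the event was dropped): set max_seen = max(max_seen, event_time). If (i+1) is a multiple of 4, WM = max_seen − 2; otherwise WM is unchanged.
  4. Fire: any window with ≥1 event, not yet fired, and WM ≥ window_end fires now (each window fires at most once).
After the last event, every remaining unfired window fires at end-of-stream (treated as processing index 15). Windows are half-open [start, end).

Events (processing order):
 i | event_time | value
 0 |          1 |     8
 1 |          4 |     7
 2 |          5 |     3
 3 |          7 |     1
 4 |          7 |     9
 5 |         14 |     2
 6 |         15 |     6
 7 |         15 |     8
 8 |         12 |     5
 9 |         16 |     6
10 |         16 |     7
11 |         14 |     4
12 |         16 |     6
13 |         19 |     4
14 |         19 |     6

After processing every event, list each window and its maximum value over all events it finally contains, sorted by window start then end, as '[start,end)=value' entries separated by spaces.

i=0 t=1 v=8: → [1,6); WM=−∞
i=1 t=4 v=7: → [1,9); WM=−∞
i=2 t=5 v=3: → [1,10); WM=−∞
i=3 t=7 v=1: → [1,12); WM=5
i=4 t=7 v=9: → [1,12); WM=5
i=5 t=14 v=2: → [14,19); WM=5
i=6 t=15 v=6: → [14,20); WM=5
i=7 t=15 v=8: → [14,20); WM=13
i=8 t=12 v=5: → [12,20); WM=13
i=9 t=16 v=6: → [12,21); WM=13
i=10 t=16 v=7: → [12,21); WM=13
i=11 t=14 v=4: → [12,21); WM=14
i=12 t=16 v=6: → [12,21); WM=14
i=13 t=19 v=4: → [12,24); WM=14
i=14 t=19 v=6: → [12,24); WM=14

[1,12)=9 [12,24)=8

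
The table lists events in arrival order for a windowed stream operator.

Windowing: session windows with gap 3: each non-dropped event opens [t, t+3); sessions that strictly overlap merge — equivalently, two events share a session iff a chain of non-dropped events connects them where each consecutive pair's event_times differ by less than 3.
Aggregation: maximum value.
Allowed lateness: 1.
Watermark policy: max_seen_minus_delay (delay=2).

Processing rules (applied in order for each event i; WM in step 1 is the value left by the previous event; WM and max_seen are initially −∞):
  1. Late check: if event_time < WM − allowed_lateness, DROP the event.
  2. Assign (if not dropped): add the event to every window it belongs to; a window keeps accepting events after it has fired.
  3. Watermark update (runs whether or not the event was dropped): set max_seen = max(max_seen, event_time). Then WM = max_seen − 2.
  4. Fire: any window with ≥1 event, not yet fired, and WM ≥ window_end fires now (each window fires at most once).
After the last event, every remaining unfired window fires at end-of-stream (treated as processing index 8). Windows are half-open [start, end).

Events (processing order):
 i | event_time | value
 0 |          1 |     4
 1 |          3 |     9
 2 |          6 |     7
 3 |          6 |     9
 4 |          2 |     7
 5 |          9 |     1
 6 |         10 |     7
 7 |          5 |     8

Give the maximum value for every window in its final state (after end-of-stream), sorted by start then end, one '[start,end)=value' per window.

[1,6)=9 [6,9)=9 [9,13)=7

i=0 t=1 v=4: → [1,4); WM=-1
i=1 t=3 v=9: → [1,6); WM=1
i=2 t=6 v=7: → [6,9); WM=4
i=3 t=6 v=9: → [6,9); WM=4
i=4 t=2 v=7: DROP (t<4-1); WM=4
i=5 t=9 v=1: → [9,12); WM=7
i=6 t=10 v=7: → [9,13); WM=8
i=7 t=5 v=8: DROP (t<8-1); WM=8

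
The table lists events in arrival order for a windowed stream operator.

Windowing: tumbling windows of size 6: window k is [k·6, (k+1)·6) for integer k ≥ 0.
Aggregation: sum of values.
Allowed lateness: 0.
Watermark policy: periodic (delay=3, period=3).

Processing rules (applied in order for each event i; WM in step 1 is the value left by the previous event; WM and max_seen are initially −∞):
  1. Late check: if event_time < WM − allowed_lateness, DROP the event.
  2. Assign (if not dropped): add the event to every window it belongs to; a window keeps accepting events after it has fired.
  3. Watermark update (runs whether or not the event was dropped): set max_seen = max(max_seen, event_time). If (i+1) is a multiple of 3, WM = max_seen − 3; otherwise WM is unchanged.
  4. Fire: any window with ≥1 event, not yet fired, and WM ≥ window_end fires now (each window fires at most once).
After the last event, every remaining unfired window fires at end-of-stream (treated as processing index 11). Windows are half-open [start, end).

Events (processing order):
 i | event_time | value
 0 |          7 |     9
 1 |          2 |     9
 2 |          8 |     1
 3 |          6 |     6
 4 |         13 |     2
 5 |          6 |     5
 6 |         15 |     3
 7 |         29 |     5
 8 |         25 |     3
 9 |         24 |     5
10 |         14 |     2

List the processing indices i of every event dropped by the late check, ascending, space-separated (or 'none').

i=0 t=7 v=9: → [6,12); WM=−∞
i=1 t=2 v=9: → [0,6); WM=−∞
i=2 t=8 v=1: → [6,12); WM=5
i=3 t=6 v=6: → [6,12); WM=5
i=4 t=13 v=2: → [12,18); WM=5
i=5 t=6 v=5: → [6,12); WM=10; [0,6) fires=9
i=6 t=15 v=3: → [12,18); WM=10
i=7 t=29 v=5: → [24,30); WM=10
i=8 t=25 v=3: → [24,30); WM=26; [6,12) fires=21 [12,18) fires=5
i=9 t=24 v=5: DROP (t<26-0); WM=26
i=10 t=14 v=2: DROP (t<26-0); WM=26

9 10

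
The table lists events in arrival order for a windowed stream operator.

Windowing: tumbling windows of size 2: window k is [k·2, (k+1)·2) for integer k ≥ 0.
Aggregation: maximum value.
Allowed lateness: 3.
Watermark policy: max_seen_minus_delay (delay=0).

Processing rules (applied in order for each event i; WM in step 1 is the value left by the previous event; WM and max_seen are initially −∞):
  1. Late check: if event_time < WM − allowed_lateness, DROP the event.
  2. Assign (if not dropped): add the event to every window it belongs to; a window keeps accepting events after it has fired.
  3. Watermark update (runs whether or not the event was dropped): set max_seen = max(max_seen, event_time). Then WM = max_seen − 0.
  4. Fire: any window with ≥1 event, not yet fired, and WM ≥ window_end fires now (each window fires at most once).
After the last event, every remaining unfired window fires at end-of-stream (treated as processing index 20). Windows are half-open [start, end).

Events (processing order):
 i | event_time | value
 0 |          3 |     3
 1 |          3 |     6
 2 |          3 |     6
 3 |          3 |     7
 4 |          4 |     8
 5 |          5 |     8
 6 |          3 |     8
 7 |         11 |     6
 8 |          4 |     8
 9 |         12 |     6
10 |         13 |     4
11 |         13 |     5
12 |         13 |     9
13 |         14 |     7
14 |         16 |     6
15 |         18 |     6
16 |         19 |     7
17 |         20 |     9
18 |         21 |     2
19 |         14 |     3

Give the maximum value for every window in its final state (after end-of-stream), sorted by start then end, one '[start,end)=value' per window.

i=0 t=3 v=3: → [2,4); WM=3
i=1 t=3 v=6: → [2,4); WM=3
i=2 t=3 v=6: → [2,4); WM=3
i=3 t=3 v=7: → [2,4); WM=3
i=4 t=4 v=8: → [4,6); WM=4; [2,4) fires=7
i=5 t=5 v=8: → [4,6); WM=5
i=6 t=3 v=8: → [2,4); WM=5
i=7 t=11 v=6: → [10,12); WM=11; [4,6) fires=8
i=8 t=4 v=8: DROP (t<11-3); WM=11
i=9 t=12 v=6: → [12,14); WM=12; [10,12) fires=6
i=10 t=13 v=4: → [12,14); WM=13
i=11 t=13 v=5: → [12,14); WM=13
i=12 t=13 v=9: → [12,14); WM=13
i=13 t=14 v=7: → [14,16); WM=14; [12,14) fires=9
i=14 t=16 v=6: → [16,18); WM=16; [14,16) fires=7
i=15 t=18 v=6: → [18,20); WM=18; [16,18) fires=6
i=16 t=19 v=7: → [18,20); WM=19
i=17 t=20 v=9: → [20,22); WM=20; [18,20) fires=7
i=18 t=21 v=2: → [20,22); WM=21
i=19 t=14 v=3: DROP (t<21-3); WM=21

[2,4)=8 [4,6)=8 [10,12)=6 [12,14)=9 [14,16)=7 [16,18)=6 [18,20)=7 [20,22)=9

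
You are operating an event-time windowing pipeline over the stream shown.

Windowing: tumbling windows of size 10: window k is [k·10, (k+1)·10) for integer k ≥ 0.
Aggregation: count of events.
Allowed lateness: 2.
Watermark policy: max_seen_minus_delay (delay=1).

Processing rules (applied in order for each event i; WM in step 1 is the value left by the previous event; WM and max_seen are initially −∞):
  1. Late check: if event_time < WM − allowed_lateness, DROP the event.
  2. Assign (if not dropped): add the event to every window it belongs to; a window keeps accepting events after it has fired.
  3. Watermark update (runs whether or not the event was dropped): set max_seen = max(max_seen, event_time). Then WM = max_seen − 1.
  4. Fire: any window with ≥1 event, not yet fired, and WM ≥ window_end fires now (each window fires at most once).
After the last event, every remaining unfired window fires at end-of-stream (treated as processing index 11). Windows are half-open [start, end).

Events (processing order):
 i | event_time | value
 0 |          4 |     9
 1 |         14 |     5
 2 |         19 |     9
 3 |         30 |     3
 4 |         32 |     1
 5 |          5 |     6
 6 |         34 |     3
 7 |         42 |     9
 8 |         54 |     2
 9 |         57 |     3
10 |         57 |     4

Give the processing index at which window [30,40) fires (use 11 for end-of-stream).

i=0 t=4 v=9: → [0,10); WM=3
i=1 t=14 v=5: → [10,20); WM=13; [0,10) fires=1
i=2 t=19 v=9: → [10,20); WM=18
i=3 t=30 v=3: → [30,40); WM=29; [10,20) fires=2
i=4 t=32 v=1: → [30,40); WM=31
i=5 t=5 v=6: DROP (t<31-2); WM=31
i=6 t=34 v=3: → [30,40); WM=33
i=7 t=42 v=9: → [40,50); WM=41; [30,40) fires=3
i=8 t=54 v=2: → [50,60); WM=53; [40,50) fires=1
i=9 t=57 v=3: → [50,60); WM=56
i=10 t=57 v=4: → [50,60); WM=56

7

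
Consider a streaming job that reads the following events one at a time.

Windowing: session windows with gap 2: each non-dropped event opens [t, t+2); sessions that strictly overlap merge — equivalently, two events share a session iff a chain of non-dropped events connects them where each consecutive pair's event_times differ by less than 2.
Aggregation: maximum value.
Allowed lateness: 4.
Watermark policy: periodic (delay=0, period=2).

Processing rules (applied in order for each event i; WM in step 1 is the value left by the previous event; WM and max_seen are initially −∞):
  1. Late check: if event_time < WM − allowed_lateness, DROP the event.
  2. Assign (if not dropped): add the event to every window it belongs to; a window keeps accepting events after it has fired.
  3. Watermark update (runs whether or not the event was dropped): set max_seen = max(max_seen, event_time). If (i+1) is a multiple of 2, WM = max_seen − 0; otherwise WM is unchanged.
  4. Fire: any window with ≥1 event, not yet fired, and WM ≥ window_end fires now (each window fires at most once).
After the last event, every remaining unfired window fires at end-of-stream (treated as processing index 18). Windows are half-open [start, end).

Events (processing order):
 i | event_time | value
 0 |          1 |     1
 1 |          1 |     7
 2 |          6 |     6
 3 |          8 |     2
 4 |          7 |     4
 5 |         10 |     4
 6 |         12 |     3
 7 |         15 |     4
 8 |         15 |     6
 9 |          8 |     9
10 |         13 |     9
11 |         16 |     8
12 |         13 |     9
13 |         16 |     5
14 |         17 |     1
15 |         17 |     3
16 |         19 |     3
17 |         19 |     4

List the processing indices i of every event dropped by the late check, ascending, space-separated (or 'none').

9

i=0 t=1 v=1: → [1,3); WM=−∞
i=1 t=1 v=7: → [1,3); WM=1
i=2 t=6 v=6: → [6,8); WM=1
i=3 t=8 v=2: → [8,10); WM=8
i=4 t=7 v=4: → [6,10); WM=8
i=5 t=10 v=4: → [10,12); WM=10
i=6 t=12 v=3: → [12,14); WM=10
i=7 t=15 v=4: → [15,17); WM=15
i=8 t=15 v=6: → [15,17); WM=15
i=9 t=8 v=9: DROP (t<15-4); WM=15
i=10 t=13 v=9: → [12,15); WM=15
i=11 t=16 v=8: → [15,18); WM=16
i=12 t=13 v=9: → [12,15); WM=16
i=13 t=16 v=5: → [15,18); WM=16
i=14 t=17 v=1: → [15,19); WM=16
i=15 t=17 v=3: → [15,19); WM=17
i=16 t=19 v=3: → [19,21); WM=17
i=17 t=19 v=4: → [19,21); WM=19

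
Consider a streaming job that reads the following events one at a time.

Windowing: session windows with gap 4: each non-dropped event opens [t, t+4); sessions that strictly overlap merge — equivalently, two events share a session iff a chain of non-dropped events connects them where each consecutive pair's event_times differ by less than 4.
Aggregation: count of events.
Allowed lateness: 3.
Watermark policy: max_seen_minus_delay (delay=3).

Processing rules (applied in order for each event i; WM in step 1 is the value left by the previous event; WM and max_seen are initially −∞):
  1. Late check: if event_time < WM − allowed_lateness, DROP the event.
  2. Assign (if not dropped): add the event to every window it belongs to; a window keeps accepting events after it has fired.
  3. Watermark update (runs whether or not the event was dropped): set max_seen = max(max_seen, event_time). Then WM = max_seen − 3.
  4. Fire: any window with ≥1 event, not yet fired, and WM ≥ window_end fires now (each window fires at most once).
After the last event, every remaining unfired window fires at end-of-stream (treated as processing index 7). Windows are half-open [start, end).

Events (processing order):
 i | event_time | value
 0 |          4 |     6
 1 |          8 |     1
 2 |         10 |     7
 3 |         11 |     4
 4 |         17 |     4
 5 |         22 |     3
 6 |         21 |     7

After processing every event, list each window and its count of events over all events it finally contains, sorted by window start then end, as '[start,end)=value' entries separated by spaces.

[4,8)=1 [8,15)=3 [17,21)=1 [21,26)=2

i=0 t=4 v=6: → [4,8); WM=1
i=1 t=8 v=1: → [8,12); WM=5
i=2 t=10 v=7: → [8,14); WM=7
i=3 t=11 v=4: → [8,15); WM=8
i=4 t=17 v=4: → [17,21); WM=14
i=5 t=22 v=3: → [22,26); WM=19
i=6 t=21 v=7: → [21,26); WM=19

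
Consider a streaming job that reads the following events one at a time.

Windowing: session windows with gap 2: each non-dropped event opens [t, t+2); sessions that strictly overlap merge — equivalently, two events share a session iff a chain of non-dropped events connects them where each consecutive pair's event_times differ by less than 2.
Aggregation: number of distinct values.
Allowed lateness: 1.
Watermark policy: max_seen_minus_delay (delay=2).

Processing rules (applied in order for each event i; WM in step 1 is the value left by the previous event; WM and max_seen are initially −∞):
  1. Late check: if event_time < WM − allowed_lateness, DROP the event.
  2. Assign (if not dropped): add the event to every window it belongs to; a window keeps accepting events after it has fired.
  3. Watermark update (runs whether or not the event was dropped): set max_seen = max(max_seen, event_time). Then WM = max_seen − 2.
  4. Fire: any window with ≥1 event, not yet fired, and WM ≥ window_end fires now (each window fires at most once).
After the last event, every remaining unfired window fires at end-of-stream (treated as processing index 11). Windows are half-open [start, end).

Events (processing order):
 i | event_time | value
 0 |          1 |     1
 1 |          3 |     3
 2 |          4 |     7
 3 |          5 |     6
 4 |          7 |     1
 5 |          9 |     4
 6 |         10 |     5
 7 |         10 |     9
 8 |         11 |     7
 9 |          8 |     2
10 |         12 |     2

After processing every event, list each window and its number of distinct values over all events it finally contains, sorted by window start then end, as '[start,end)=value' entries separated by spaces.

[1,3)=1 [3,7)=3 [7,14)=6

i=0 t=1 v=1: → [1,3); WM=-1
i=1 t=3 v=3: → [3,5); WM=1
i=2 t=4 v=7: → [3,6); WM=2
i=3 t=5 v=6: → [3,7); WM=3
i=4 t=7 v=1: → [7,9); WM=5
i=5 t=9 v=4: → [9,11); WM=7
i=6 t=10 v=5: → [9,12); WM=8
i=7 t=10 v=9: → [9,12); WM=8
i=8 t=11 v=7: → [9,13); WM=9
i=9 t=8 v=2: → [7,13); WM=9
i=10 t=12 v=2: → [7,14); WM=10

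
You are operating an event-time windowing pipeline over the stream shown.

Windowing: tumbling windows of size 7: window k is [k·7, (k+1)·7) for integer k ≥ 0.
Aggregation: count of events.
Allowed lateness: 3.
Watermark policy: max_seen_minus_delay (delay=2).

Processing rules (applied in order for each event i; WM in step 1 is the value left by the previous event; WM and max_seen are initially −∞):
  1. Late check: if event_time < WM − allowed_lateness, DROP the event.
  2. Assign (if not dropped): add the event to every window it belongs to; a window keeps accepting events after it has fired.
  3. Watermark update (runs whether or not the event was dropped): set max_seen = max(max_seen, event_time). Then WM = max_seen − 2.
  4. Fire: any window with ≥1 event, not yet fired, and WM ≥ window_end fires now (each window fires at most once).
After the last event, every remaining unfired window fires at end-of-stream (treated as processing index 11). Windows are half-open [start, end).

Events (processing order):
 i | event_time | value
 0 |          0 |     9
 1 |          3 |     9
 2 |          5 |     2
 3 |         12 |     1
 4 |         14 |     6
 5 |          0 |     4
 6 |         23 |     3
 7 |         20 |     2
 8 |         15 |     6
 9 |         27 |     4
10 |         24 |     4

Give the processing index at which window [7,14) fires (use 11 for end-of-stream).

6

i=0 t=0 v=9: → [0,7); WM=-2
i=1 t=3 v=9: → [0,7); WM=1
i=2 t=5 v=2: → [0,7); WM=3
i=3 t=12 v=1: → [7,14); WM=10; [0,7) fires=3
i=4 t=14 v=6: → [14,21); WM=12
i=5 t=0 v=4: DROP (t<12-3); WM=12
i=6 t=23 v=3: → [21,28); WM=21; [7,14) fires=1 [14,21) fires=1
i=7 t=20 v=2: → [14,21); WM=21
i=8 t=15 v=6: DROP (t<21-3); WM=21
i=9 t=27 v=4: → [21,28); WM=25
i=10 t=24 v=4: → [21,28); WM=25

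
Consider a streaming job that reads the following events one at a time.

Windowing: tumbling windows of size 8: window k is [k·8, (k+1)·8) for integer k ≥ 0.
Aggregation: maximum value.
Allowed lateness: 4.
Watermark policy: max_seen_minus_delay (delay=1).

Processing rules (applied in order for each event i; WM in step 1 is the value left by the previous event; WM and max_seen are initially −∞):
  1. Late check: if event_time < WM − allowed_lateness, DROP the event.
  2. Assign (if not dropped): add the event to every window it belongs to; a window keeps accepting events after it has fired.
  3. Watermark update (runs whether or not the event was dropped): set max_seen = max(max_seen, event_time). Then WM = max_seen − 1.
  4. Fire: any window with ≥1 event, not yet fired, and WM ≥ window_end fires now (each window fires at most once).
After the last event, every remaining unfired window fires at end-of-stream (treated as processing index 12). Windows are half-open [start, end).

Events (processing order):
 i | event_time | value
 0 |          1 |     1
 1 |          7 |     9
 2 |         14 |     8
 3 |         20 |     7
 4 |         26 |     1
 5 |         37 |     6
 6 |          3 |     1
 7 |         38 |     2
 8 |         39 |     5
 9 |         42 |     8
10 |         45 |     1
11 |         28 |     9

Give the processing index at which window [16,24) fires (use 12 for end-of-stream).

i=0 t=1 v=1: → [0,8); WM=0
i=1 t=7 v=9: → [0,8); WM=6
i=2 t=14 v=8: → [8,16); WM=13; [0,8) fires=9
i=3 t=20 v=7: → [16,24); WM=19; [8,16) fires=8
i=4 t=26 v=1: → [24,32); WM=25; [16,24) fires=7
i=5 t=37 v=6: → [32,40); WM=36; [24,32) fires=1
i=6 t=3 v=1: DROP (t<36-4); WM=36
i=7 t=38 v=2: → [32,40); WM=37
i=8 t=39 v=5: → [32,40); WM=38
i=9 t=42 v=8: → [40,48); WM=41; [32,40) fires=6
i=10 t=45 v=1: → [40,48); WM=44
i=11 t=28 v=9: DROP (t<44-4); WM=44

4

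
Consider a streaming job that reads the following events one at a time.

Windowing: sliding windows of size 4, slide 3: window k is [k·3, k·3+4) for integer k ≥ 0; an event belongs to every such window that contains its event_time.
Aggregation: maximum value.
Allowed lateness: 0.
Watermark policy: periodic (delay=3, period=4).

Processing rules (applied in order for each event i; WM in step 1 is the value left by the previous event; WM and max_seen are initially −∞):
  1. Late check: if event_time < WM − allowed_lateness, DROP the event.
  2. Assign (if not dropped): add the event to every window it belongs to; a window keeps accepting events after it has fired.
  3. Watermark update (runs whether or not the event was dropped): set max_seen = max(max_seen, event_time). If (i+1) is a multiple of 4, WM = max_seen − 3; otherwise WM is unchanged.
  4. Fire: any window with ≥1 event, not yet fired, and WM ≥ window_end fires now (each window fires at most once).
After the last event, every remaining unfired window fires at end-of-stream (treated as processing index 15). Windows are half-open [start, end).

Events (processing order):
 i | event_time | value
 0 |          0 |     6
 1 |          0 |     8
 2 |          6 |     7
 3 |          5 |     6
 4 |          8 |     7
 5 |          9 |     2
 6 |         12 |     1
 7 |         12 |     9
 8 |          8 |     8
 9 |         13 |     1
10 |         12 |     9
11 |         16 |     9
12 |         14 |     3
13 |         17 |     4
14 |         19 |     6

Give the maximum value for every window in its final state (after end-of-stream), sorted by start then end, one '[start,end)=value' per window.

[0,4)=8 [3,7)=7 [6,10)=7 [9,13)=9 [12,16)=9 [15,19)=9 [18,22)=6

i=0 t=0 v=6: → [0,4); WM=−∞
i=1 t=0 v=8: → [0,4); WM=−∞
i=2 t=6 v=7: → [6,10),[3,7); WM=−∞
i=3 t=5 v=6: → [3,7); WM=3
i=4 t=8 v=7: → [6,10); WM=3
i=5 t=9 v=2: → [9,13),[6,10); WM=3
i=6 t=12 v=1: → [12,16),[9,13); WM=3
i=7 t=12 v=9: → [12,16),[9,13); WM=9; [0,4) fires=8 [3,7) fires=7
i=8 t=8 v=8: DROP (t<9-0); WM=9
i=9 t=13 v=1: → [12,16); WM=9
i=10 t=12 v=9: → [12,16),[9,13); WM=9
i=11 t=16 v=9: → [15,19); WM=13; [6,10) fires=7 [9,13) fires=9
i=12 t=14 v=3: → [12,16); WM=13
i=13 t=17 v=4: → [15,19); WM=13
i=14 t=19 v=6: → [18,22); WM=13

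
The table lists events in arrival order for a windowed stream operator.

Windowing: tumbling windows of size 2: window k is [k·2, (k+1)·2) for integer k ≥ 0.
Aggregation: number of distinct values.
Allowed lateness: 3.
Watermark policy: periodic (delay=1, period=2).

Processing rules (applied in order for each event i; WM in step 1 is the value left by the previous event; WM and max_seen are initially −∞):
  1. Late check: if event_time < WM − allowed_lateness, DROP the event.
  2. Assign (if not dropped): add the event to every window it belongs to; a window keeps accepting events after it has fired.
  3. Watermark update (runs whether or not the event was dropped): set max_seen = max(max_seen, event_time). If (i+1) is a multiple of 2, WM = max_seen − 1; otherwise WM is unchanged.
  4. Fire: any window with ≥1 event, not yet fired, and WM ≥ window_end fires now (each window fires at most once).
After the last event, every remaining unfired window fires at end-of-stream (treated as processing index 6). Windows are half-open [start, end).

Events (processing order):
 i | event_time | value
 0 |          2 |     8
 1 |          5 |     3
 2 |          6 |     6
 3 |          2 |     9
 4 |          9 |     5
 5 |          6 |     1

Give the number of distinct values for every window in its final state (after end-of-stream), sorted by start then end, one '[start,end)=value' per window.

i=0 t=2 v=8: → [2,4); WM=−∞
i=1 t=5 v=3: → [4,6); WM=4; [2,4) fires=1
i=2 t=6 v=6: → [6,8); WM=4
i=3 t=2 v=9: → [2,4); WM=5
i=4 t=9 v=5: → [8,10); WM=5
i=5 t=6 v=1: → [6,8); WM=8; [4,6) fires=1 [6,8) fires=2

[2,4)=2 [4,6)=1 [6,8)=2 [8,10)=1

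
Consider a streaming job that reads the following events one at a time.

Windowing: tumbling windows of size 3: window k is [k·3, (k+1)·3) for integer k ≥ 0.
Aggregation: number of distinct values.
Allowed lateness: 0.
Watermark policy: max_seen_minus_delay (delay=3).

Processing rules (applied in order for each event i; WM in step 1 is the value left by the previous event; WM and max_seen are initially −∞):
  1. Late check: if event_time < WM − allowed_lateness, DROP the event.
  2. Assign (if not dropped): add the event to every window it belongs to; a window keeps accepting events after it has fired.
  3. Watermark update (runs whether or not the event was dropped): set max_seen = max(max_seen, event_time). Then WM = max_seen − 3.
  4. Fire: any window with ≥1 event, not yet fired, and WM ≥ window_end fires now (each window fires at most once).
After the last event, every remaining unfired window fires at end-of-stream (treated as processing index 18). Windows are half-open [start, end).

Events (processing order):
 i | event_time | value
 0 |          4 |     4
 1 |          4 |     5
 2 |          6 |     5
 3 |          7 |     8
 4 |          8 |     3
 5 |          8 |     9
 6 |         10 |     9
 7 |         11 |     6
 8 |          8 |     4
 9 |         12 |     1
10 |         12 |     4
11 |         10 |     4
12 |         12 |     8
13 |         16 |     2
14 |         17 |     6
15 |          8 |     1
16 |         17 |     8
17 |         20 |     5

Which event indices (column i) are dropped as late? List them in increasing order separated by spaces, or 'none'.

i=0 t=4 v=4: → [3,6); WM=1
i=1 t=4 v=5: → [3,6); WM=1
i=2 t=6 v=5: → [6,9); WM=3
i=3 t=7 v=8: → [6,9); WM=4
i=4 t=8 v=3: → [6,9); WM=5
i=5 t=8 v=9: → [6,9); WM=5
i=6 t=10 v=9: → [9,12); WM=7; [3,6) fires=2
i=7 t=11 v=6: → [9,12); WM=8
i=8 t=8 v=4: → [6,9); WM=8
i=9 t=12 v=1: → [12,15); WM=9; [6,9) fires=5
i=10 t=12 v=4: → [12,15); WM=9
i=11 t=10 v=4: → [9,12); WM=9
i=12 t=12 v=8: → [12,15); WM=9
i=13 t=16 v=2: → [15,18); WM=13; [9,12) fires=3
i=14 t=17 v=6: → [15,18); WM=14
i=15 t=8 v=1: DROP (t<14-0); WM=14
i=16 t=17 v=8: → [15,18); WM=14
i=17 t=20 v=5: → [18,21); WM=17; [12,15) fires=3

15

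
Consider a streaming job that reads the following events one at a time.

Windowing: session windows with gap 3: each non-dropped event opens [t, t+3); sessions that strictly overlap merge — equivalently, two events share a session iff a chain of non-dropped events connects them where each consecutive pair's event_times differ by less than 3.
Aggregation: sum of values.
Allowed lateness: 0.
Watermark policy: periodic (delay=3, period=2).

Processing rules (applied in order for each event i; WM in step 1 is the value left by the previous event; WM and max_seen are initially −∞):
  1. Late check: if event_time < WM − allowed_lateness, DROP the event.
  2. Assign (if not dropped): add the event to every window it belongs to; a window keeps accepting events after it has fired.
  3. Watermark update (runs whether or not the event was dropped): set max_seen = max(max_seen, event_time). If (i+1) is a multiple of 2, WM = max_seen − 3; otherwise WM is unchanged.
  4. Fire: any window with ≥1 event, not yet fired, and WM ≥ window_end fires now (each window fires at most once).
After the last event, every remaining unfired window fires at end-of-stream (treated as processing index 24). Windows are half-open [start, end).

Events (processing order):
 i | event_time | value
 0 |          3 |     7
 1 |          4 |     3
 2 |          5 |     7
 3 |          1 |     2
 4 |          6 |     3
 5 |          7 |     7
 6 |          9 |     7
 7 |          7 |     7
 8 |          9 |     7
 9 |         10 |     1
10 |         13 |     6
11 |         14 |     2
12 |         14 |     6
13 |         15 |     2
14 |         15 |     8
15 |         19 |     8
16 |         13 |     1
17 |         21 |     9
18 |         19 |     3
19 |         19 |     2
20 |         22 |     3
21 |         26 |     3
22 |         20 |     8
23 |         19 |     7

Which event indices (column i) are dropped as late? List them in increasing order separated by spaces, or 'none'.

i=0 t=3 v=7: → [3,6); WM=−∞
i=1 t=4 v=3: → [3,7); WM=1
i=2 t=5 v=7: → [3,8); WM=1
i=3 t=1 v=2: → [1,8); WM=2
i=4 t=6 v=3: → [1,9); WM=2
i=5 t=7 v=7: → [1,10); WM=4
i=6 t=9 v=7: → [1,12); WM=4
i=7 t=7 v=7: → [1,12); WM=6
i=8 t=9 v=7: → [1,12); WM=6
i=9 t=10 v=1: → [1,13); WM=7
i=10 t=13 v=6: → [13,16); WM=7
i=11 t=14 v=2: → [13,17); WM=11
i=12 t=14 v=6: → [13,17); WM=11
i=13 t=15 v=2: → [13,18); WM=12
i=14 t=15 v=8: → [13,18); WM=12
i=15 t=19 v=8: → [19,22); WM=16
i=16 t=13 v=1: DROP (t<16-0); WM=16
i=17 t=21 v=9: → [19,24); WM=18
i=18 t=19 v=3: → [19,24); WM=18
i=19 t=19 v=2: → [19,24); WM=18
i=20 t=22 v=3: → [19,25); WM=18
i=21 t=26 v=3: → [26,29); WM=23
i=22 t=20 v=8: DROP (t<23-0); WM=23
i=23 t=19 v=7: DROP (t<23-0); WM=23

16 22 23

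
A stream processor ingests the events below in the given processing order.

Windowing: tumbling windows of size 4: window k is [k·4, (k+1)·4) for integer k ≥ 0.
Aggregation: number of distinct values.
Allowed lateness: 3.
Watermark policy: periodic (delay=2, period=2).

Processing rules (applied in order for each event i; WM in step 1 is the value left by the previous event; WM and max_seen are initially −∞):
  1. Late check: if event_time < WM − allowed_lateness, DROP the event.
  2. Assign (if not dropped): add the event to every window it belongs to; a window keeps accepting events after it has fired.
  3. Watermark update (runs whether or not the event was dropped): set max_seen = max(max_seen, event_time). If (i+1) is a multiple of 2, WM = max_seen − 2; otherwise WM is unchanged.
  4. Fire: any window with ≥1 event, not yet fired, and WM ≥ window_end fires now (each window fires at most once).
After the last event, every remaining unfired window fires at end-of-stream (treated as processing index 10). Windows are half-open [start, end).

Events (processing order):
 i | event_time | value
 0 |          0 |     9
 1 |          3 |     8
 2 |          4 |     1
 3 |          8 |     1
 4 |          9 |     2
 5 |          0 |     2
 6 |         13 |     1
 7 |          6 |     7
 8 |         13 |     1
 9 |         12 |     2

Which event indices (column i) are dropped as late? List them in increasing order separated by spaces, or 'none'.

5

i=0 t=0 v=9: → [0,4); WM=−∞
i=1 t=3 v=8: → [0,4); WM=1
i=2 t=4 v=1: → [4,8); WM=1
i=3 t=8 v=1: → [8,12); WM=6; [0,4) fires=2
i=4 t=9 v=2: → [8,12); WM=6
i=5 t=0 v=2: DROP (t<6-3); WM=7
i=6 t=13 v=1: → [12,16); WM=7
i=7 t=6 v=7: → [4,8); WM=11; [4,8) fires=2
i=8 t=13 v=1: → [12,16); WM=11
i=9 t=12 v=2: → [12,16); WM=11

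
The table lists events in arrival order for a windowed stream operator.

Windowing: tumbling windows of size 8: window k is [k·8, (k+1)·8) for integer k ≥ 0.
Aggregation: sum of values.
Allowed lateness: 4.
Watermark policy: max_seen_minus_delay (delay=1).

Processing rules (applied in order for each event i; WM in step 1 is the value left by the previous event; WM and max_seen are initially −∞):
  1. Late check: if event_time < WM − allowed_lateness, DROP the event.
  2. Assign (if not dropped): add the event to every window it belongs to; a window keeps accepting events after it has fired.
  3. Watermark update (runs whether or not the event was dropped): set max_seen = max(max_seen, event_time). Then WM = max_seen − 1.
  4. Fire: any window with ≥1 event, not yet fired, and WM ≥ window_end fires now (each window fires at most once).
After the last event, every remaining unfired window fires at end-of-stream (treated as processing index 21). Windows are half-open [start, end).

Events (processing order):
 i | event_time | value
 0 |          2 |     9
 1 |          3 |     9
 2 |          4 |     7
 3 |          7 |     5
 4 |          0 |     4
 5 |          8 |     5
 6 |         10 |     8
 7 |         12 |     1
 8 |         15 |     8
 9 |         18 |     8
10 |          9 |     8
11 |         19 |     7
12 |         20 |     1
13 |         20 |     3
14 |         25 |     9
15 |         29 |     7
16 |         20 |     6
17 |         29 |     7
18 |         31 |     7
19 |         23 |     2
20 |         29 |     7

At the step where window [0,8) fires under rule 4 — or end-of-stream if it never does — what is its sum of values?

30

i=0 t=2 v=9: → [0,8); WM=1
i=1 t=3 v=9: → [0,8); WM=2
i=2 t=4 v=7: → [0,8); WM=3
i=3 t=7 v=5: → [0,8); WM=6
i=4 t=0 v=4: DROP (t<6-4); WM=6
i=5 t=8 v=5: → [8,16); WM=7
i=6 t=10 v=8: → [8,16); WM=9; [0,8) fires=30
i=7 t=12 v=1: → [8,16); WM=11
i=8 t=15 v=8: → [8,16); WM=14
i=9 t=18 v=8: → [16,24); WM=17; [8,16) fires=22
i=10 t=9 v=8: DROP (t<17-4); WM=17
i=11 t=19 v=7: → [16,24); WM=18
i=12 t=20 v=1: → [16,24); WM=19
i=13 t=20 v=3: → [16,24); WM=19
i=14 t=25 v=9: → [24,32); WM=24; [16,24) fires=19
i=15 t=29 v=7: → [24,32); WM=28
i=16 t=20 v=6: DROP (t<28-4); WM=28
i=17 t=29 v=7: → [24,32); WM=28
i=18 t=31 v=7: → [24,32); WM=30
i=19 t=23 v=2: DROP (t<30-4); WM=30
i=20 t=29 v=7: → [24,32); WM=30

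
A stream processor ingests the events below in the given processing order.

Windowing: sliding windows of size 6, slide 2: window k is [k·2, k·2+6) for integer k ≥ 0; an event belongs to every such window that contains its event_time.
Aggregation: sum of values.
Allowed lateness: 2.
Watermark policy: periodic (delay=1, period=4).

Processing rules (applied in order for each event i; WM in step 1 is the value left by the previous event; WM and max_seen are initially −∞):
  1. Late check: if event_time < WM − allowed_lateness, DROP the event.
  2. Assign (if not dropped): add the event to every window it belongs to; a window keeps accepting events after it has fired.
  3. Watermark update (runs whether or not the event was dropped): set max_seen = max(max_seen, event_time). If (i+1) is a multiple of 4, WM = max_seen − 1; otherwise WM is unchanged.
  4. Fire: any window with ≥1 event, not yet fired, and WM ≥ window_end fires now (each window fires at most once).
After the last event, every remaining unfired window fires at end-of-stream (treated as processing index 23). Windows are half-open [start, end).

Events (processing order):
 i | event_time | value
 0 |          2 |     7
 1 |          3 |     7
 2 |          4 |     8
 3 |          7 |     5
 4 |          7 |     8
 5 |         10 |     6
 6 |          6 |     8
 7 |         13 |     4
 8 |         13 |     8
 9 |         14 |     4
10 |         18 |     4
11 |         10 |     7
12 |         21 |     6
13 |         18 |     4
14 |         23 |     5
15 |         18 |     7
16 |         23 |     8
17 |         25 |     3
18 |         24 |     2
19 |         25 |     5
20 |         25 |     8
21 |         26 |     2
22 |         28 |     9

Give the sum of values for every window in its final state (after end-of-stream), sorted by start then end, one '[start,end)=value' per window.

[0,6)=22 [2,8)=43 [4,10)=29 [6,12)=34 [8,14)=25 [10,16)=29 [12,18)=16 [14,20)=19 [16,22)=21 [18,24)=34 [20,26)=37 [22,28)=33 [24,30)=29 [26,32)=11 [28,34)=9

i=0 t=2 v=7: → [2,8),[0,6); WM=−∞
i=1 t=3 v=7: → [2,8),[0,6); WM=−∞
i=2 t=4 v=8: → [4,10),[2,8),[0,6); WM=−∞
i=3 t=7 v=5: → [6,12),[4,10),[2,8); WM=6; [0,6) fires=22
i=4 t=7 v=8: → [6,12),[4,10),[2,8); WM=6
i=5 t=10 v=6: → [10,16),[8,14),[6,12); WM=6
i=6 t=6 v=8: → [6,12),[4,10),[2,8); WM=6
i=7 t=13 v=4: → [12,18),[10,16),[8,14); WM=12; [2,8) fires=43 [4,10) fires=29 [6,12) fires=27
i=8 t=13 v=8: → [12,18),[10,16),[8,14); WM=12
i=9 t=14 v=4: → [14,20),[12,18),[10,16); WM=12
i=10 t=18 v=4: → [18,24),[16,22),[14,20); WM=12
i=11 t=10 v=7: → [10,16),[8,14),[6,12); WM=17; [8,14) fires=25 [10,16) fires=29
i=12 t=21 v=6: → [20,26),[18,24),[16,22); WM=17
i=13 t=18 v=4: → [18,24),[16,22),[14,20); WM=17
i=14 t=23 v=5: → [22,28),[20,26),[18,24); WM=17
i=15 t=18 v=7: → [18,24),[16,22),[14,20); WM=22; [12,18) fires=16 [14,20) fires=19 [16,22) fires=21
i=16 t=23 v=8: → [22,28),[20,26),[18,24); WM=22
i=17 t=25 v=3: → [24,30),[22,28),[20,26); WM=22
i=18 t=24 v=2: → [24,30),[22,28),[20,26); WM=22
i=19 t=25 v=5: → [24,30),[22,28),[20,26); WM=24; [18,24) fires=34
i=20 t=25 v=8: → [24,30),[22,28),[20,26); WM=24
i=21 t=26 v=2: → [26,32),[24,30),[22,28); WM=24
i=22 t=28 v=9: → [28,34),[26,32),[24,30); WM=24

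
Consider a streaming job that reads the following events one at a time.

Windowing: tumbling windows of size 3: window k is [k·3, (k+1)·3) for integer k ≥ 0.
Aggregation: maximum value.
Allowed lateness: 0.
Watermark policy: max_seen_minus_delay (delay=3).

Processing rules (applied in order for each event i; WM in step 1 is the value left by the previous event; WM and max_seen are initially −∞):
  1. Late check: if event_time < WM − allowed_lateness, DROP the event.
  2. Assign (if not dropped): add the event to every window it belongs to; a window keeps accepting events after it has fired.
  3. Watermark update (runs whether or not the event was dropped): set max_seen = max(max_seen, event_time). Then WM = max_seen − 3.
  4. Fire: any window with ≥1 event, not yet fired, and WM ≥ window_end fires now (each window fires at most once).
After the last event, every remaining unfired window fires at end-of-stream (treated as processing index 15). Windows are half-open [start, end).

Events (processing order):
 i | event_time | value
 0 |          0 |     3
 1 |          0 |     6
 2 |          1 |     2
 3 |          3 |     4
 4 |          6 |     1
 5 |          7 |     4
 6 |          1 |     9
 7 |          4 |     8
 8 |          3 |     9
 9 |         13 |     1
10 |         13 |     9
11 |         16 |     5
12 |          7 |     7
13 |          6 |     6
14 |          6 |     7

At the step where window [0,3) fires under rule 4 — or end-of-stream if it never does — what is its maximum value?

6

i=0 t=0 v=3: → [0,3); WM=-3
i=1 t=0 v=6: → [0,3); WM=-3
i=2 t=1 v=2: → [0,3); WM=-2
i=3 t=3 v=4: → [3,6); WM=0
i=4 t=6 v=1: → [6,9); WM=3; [0,3) fires=6
i=5 t=7 v=4: → [6,9); WM=4
i=6 t=1 v=9: DROP (t<4-0); WM=4
i=7 t=4 v=8: → [3,6); WM=4
i=8 t=3 v=9: DROP (t<4-0); WM=4
i=9 t=13 v=1: → [12,15); WM=10; [3,6) fires=8 [6,9) fires=4
i=10 t=13 v=9: → [12,15); WM=10
i=11 t=16 v=5: → [15,18); WM=13
i=12 t=7 v=7: DROP (t<13-0); WM=13
i=13 t=6 v=6: DROP (t<13-0); WM=13
i=14 t=6 v=7: DROP (t<13-0); WM=13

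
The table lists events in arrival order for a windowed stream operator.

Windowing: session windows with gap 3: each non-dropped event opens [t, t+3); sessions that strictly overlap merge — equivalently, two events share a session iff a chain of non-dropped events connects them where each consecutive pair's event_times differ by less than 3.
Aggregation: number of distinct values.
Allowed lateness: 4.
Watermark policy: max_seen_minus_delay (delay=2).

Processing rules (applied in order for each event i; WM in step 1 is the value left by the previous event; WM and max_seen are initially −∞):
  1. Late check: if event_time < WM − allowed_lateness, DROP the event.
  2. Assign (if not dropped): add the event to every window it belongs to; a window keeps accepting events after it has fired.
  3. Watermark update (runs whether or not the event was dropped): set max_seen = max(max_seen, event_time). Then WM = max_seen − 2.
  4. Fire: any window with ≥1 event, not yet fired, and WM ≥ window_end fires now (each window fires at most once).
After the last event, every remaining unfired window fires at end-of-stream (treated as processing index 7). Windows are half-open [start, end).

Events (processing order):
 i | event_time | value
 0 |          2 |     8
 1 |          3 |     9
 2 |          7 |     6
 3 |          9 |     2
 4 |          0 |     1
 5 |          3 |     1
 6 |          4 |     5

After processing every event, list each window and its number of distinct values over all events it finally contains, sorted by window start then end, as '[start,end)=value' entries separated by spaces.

i=0 t=2 v=8: → [2,5); WM=0
i=1 t=3 v=9: → [2,6); WM=1
i=2 t=7 v=6: → [7,10); WM=5
i=3 t=9 v=2: → [7,12); WM=7
i=4 t=0 v=1: DROP (t<7-4); WM=7
i=5 t=3 v=1: → [2,6); WM=7
i=6 t=4 v=5: → [2,7); WM=7

[2,7)=4 [7,12)=2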